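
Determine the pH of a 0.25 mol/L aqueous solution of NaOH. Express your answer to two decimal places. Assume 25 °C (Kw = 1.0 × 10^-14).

NaOH is a strong base; [OH-] = 0.25 M.
pOH = -log(0.25) = 0.60
pH = 14.00 - 0.60 = 13.40

pH = 13.40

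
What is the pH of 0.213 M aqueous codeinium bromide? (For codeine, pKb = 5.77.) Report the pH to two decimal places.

pH = 4.45

C18H22NO3+ is the conjugate acid of the weak base C18H21NO3.
Kb = 10^(−5.77) = 1.70 × 10^-6
Ka = Kw/Kb = 1.0×10^-14 / 1.70 × 10^-6 = 5.88 × 10^-9
Ka = x²/(0.213 − x) = 5.88 × 10^-9
Neglecting x in the denominator: x = √(5.88 × 10^-9 × 0.213) = 3.54 × 10^-5 M
Check: 0.017% ionized — well under 5%, approximation valid.
pH = −log[H+] = −log(3.54 × 10^-5) = 4.45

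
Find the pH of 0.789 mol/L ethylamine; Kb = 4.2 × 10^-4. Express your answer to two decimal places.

C2H5NH2 + H2O ⇌ C2H5NH3+ + OH-
Let x = [OH-] at equilibrium. Kb = x²/(0.789 − x).
Assume x ≪ 0.789: x ≈ √(4.2 × 10^-4 × 0.789) = 1.82 × 10^-2 M
Check: 2.3% ionized — well under 5%, approximation valid.
pOH = −log(1.82 × 10^-2) = 1.74; pH = 14.00 − 1.74 = 12.26

pH = 12.26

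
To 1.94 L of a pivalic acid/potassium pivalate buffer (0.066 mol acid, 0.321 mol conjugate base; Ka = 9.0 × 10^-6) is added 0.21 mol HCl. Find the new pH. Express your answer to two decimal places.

Added H+ converts (CH3)3CCOO- to (CH3)3CCOOH: (CH3)3CCOOH → 0.276 mol, (CH3)3CCOO- → 0.111 mol.
pKa = −log(9.0 × 10^-6) = 5.046
pH = pKa + log(n_(CH3)3CCOO-/n_(CH3)3CCOOH) = 5.046 + log(0.111/0.276) = 5.046 + (-0.396)

pH = 4.65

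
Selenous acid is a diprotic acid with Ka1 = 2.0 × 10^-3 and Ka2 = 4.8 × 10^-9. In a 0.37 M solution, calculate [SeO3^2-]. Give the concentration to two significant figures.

First ionization gives [H+] ≈ [HSeO3-] = 2.62 × 10^-2 M.
Second step: Ka2 = [H+][SeO3^2-]/[HSeO3-] ≈ [SeO3^2-] (since [H+] ≈ [HSeO3-]).
So [SeO3^2-] ≈ Ka2.

4.8 × 10^-9 M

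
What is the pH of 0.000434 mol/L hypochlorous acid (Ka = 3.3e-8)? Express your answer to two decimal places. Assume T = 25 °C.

pH = 5.42

HOCl ⇌ OCl- + H+
Ka = x²/(0.000434 − x) = 3.3 × 10^-8
Assume x ≪ 0.000434: x ≈ √(3.3 × 10^-8 × 0.000434) = 3.78 × 10^-6 M
pH = −log[H+] = −log(3.78 × 10^-6) = 5.42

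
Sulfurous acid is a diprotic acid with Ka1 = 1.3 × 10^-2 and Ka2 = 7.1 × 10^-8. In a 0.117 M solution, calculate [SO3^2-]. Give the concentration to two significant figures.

First ionization gives [H+] ≈ [HSO3-] = 3.30 × 10^-2 M.
Second step: Ka2 = [H+][SO3^2-]/[HSO3-] ≈ [SO3^2-] (since [H+] ≈ [HSO3-]).
So [SO3^2-] ≈ Ka2.

7.1 × 10^-8 M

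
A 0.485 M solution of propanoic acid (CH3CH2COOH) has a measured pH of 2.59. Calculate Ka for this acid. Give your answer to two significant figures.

Ka = 1.4 × 10^-5

[H+] = 10^(-2.59) = 2.57 × 10^-3 M
At equilibrium [HA] = 0.485 − 2.57 × 10^-3 = 4.82 × 10^-1 M
Ka = [H+][A-]/[HA] = (2.57 × 10^-3)² / 4.82 × 10^-1 = 1.4 × 10^-5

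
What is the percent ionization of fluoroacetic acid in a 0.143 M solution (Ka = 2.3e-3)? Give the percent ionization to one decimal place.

FCH2COOH ⇌ FCH2COO- + H+; let x = [H+] at equilibrium.
Ka = x²/(C₀ − x); solving the quadratic gives x = 1.70 × 10^-2 M.
% ionization = x/C₀ × 100% = 1.70 × 10^-2/0.143 × 100% = 11.9%

11.9%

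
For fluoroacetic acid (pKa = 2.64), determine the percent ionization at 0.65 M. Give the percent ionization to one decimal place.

5.8%

FCH2COOH ⇌ FCH2COO- + H+; let x = [H+] at equilibrium.
Ka = 10^(−2.64) = 2.29 × 10^-3
Ka = x²/(C₀ − x); solving the quadratic gives x = 3.75 × 10^-2 M.
Fraction ionized = 3.75 × 10^-2 / 0.65 = 0.0577 → 5.8%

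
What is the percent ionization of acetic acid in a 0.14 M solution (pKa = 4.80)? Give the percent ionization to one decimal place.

1.1%

CH3COOH ⇌ CH3COO- + H+; let x = [H+] at equilibrium.
Ka = 10^(−4.80) = 1.58 × 10^-5
x ≈ √(Ka·C₀) = √(1.58 × 10^-5 × 0.14) = 1.49 × 10^-3 M
Fraction ionized = 1.49 × 10^-3 / 0.14 = 0.0106 → 1.1%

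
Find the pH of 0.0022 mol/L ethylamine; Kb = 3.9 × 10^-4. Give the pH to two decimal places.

C2H5NH2 + H2O ⇌ C2H5NH3+ + OH-
Kb = [OH-]²/(0.0022 − [OH-]) = 3.9 × 10^-4
[OH-] is not negligible relative to C₀; solve [OH-]² + 0.00039·[OH-] − 8.58e-07 = 0.
[OH-] = [−0.00039 + √(0.00039² + 3.43e-06)]/2 = 7.52 × 10^-4 M
pOH = 3.12, so pH = 14.00 − pOH = 10.88

pH = 10.88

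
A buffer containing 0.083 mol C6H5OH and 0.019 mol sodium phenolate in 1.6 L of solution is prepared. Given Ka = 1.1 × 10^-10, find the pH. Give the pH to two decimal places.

pKa = −log(1.1 × 10^-10) = 9.959
pH = pKa + log([A⁻]/[HA]) = 9.959 + log(0.019/0.083)
pH = 9.959 + (-0.640) = 9.32

pH = 9.32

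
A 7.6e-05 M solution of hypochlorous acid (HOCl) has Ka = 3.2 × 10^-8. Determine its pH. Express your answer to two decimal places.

HOCl ⇌ OCl- + H+
Ka = [H+]²/(7.6e-05 − [H+]) = 3.2 × 10^-8
Since Ka ≪ C₀, [H+] ≈ √(Ka·C₀) = 1.56 × 10^-6 M.
pH = −log[H+] = −log(1.56 × 10^-6) = 5.81

pH = 5.81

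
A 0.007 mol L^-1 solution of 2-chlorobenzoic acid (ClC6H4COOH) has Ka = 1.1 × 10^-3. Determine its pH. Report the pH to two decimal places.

pH = 2.64

ClC6H4COOH ⇌ ClC6H4COO- + H+
From the ICE table, Ka = [H+]²/(0.007 − [H+]) = 1.1 × 10^-3.
[H+] is not negligible relative to C₀; solve [H+]² + 0.0011·[H+] − 7.7e-06 = 0.
[H+] = (−Ka + √(Ka² + 4·Ka·C₀))/2 = 2.28 × 10^-3 M
pH = −log[H+] = −log(2.28 × 10^-3) = 2.64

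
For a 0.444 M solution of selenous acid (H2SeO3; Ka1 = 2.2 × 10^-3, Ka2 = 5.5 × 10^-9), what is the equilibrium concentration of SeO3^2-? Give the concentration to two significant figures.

5.5 × 10^-9 M

First ionization gives [H+] ≈ [HSeO3-] = 3.02 × 10^-2 M.
Second step: Ka2 = [H+][SeO3^2-]/[HSeO3-] ≈ [SeO3^2-] (since [H+] ≈ [HSeO3-]).
So [SeO3^2-] ≈ Ka2.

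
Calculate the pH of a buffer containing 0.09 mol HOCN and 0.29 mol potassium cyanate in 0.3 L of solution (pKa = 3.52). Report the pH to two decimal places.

pH = 4.03

Using pH = pKa + log([base]/[acid]) with [base]/[acid] = 0.29/0.09:
pH = 3.52 + (+0.508) = 4.03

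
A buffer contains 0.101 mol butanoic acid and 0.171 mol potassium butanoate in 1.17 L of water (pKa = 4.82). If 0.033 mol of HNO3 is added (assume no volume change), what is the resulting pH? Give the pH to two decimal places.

After neutralization: n(CH3(CH2)2COOH) = 0.134 mol, n(CH3(CH2)2COO-) = 0.138 mol.
pH = pKa + log([A⁻]/[HA]) = 4.82 + log(0.138/0.134) = 4.82 +0.013

pH = 4.83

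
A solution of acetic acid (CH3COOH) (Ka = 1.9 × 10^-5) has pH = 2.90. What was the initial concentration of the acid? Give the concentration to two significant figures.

[H+] = 10^(-2.90) = 1.26 × 10^-3 M = x
Ka = x²/(C₀ − x) ⇒ C₀ = x + x²/Ka
C₀ = 1.26 × 10^-3 + (1.26 × 10^-3)²/(1.9 × 10^-5) = 8.48 × 10^-2 M

C₀ = 8.5 × 10^-2 M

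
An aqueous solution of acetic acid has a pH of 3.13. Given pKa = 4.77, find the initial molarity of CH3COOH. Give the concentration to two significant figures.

C₀ = 3.3 × 10^-2 M

[H+] = 10^(-3.13) = 7.41 × 10^-4 M = x
Ka = 10^(−4.77) = 1.70 × 10^-5
Ka = x²/(C₀ − x) ⇒ C₀ = x + x²/Ka
C₀ = 7.41 × 10^-4 + (7.41 × 10^-4)²/(1.70 × 10^-5) = 3.30 × 10^-2 M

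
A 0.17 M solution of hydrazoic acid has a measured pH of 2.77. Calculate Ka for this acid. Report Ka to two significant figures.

Ka = 1.7 × 10^-5

[H+] = 10^(-2.77) = 1.70 × 10^-3 M
At equilibrium [HA] = 0.17 − 1.70 × 10^-3 = 1.68 × 10^-1 M
Ka = [H+][A-]/[HA] = (1.70 × 10^-3)² / 1.68 × 10^-1 = 1.7 × 10^-5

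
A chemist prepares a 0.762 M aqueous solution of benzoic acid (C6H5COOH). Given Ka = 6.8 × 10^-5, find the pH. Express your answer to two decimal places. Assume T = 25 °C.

pH = 2.14

C6H5COOH ⇌ C6H5COO- + H+
From the ICE table, Ka = [H+]²/(0.762 − [H+]) = 6.8 × 10^-5.
Neglecting [H+] in the denominator: [H+] = √(6.8 × 10^-5 × 0.762) = 7.20 × 10^-3 M
Check: 0.94% ionized — well under 5%, approximation valid.
pH = −log(7.20 × 10^-3) = 2.14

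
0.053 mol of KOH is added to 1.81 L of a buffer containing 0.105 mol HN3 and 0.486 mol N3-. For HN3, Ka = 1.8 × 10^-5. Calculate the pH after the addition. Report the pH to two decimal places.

After neutralization: n(HN3) = 0.052 mol, n(N3-) = 0.539 mol.
pKa = −log(1.8 × 10^-5) = 4.745
pH = pKa + log(n_N3-/n_HN3) = 4.745 + log(0.539/0.052) = 4.745 + (+1.016)

pH = 5.76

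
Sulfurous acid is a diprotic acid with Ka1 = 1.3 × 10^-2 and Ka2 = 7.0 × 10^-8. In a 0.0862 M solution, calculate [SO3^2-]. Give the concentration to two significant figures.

7.0 × 10^-8 M

First ionization gives [H+] ≈ [HSO3-] = 2.76 × 10^-2 M.
Second step: Ka2 = [H+][SO3^2-]/[HSO3-] ≈ [SO3^2-] (since [H+] ≈ [HSO3-]).
So [SO3^2-] ≈ Ka2.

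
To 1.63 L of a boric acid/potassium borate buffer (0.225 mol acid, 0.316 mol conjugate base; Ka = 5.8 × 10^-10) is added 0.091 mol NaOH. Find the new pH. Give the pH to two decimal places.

pH = 9.72

After neutralization: n(B(OH)3) = 0.134 mol, n(B(OH)4-) = 0.407 mol.
pKa = −log(5.8 × 10^-10) = 9.237
Henderson–Hasselbalch with mole ratio 0.407/0.134: pH = 9.237 + (+0.482)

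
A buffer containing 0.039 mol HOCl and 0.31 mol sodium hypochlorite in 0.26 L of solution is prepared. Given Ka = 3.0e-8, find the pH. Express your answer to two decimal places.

pH = 8.42

pKa = −log(3.0 × 10^-8) = 7.523
Henderson–Hasselbalch: pH = pKa + log([OCl-]/[HOCl]) = 7.523 + log(0.31/0.039)
pH = 7.523 + (+0.900) = 8.42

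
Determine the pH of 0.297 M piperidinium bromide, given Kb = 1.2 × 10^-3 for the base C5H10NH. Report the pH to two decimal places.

pH = 5.80

C5H10NH2+ is the conjugate acid of the weak base C5H10NH.
Ka = Kw/Kb = 1.0×10^-14 / 1.2 × 10^-3 = 8.33 × 10^-12
Ka = x²/(0.297 − x) = 8.33 × 10^-12
Neglecting x in the denominator: x = √(8.33 × 10^-12 × 0.297) = 1.57 × 10^-6 M
Check: 0.00053% ionized — well under 5%, approximation valid.
pH = −log(1.57 × 10^-6) = 5.80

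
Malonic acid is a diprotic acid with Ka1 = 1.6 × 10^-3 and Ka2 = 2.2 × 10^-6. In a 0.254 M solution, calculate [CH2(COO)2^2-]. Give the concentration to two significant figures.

First ionization gives [H+] ≈ [CH2(COOH)COO-] = 1.94 × 10^-2 M.
Second step: Ka2 = [H+][CH2(COO)2^2-]/[CH2(COOH)COO-] ≈ [CH2(COO)2^2-] (since [H+] ≈ [CH2(COOH)COO-]).
So [CH2(COO)2^2-] ≈ Ka2.

2.2 × 10^-6 M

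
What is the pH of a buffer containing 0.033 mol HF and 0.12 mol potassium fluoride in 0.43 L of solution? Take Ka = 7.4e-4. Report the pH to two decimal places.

pH = 3.69

pKa = −log(7.4 × 10^-4) = 3.131
pH = pKa + log([A⁻]/[HA]) = 3.131 + log(0.12/0.033)
pH = 3.131 + (+0.561) = 3.69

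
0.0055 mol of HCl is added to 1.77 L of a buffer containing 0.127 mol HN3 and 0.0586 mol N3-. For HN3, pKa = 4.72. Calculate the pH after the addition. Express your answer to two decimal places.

pH = 4.32

After neutralization: n(HN3) = 0.133 mol, n(N3-) = 0.0531 mol.
pH = pKa + log(n_N3-/n_HN3) = 4.72 + log(0.0531/0.133) = 4.72 + (-0.399)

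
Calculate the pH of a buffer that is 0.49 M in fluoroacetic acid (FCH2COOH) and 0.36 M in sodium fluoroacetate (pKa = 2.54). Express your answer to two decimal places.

pH = 2.41

Henderson–Hasselbalch: pH = pKa + log([FCH2COO-]/[FCH2COOH]) = 2.54 + log(0.36/0.49)
pH = 2.54 + (-0.134) = 2.41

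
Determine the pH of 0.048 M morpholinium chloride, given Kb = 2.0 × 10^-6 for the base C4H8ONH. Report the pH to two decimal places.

pH = 4.81

C4H8ONH2+ is the conjugate acid of the weak base C4H8ONH.
Ka = Kw/Kb = 1.0×10^-14 / 2.0 × 10^-6 = 5.00 × 10^-9
Ka = [H+]²/(0.048 − [H+]) = 5.00 × 10^-9
Assume [H+] ≪ 0.048: [H+] ≈ √(5.00 × 10^-9 × 0.048) = 1.55 × 10^-5 M
pH = −log[H+] = −log(1.55 × 10^-5) = 4.81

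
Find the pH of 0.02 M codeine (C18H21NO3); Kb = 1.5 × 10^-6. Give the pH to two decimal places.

C18H21NO3 + H2O ⇌ C18H22NO3+ + OH-
From the ICE table, Kb = x²/(0.02 − x) = 1.5 × 10^-6.
Neglecting x in the denominator: x = √(1.5 × 10^-6 × 0.02) = 1.73 × 10^-4 M
pOH = −log(1.73 × 10^-4) = 3.76; pH = 14.00 − 3.76 = 10.24

pH = 10.24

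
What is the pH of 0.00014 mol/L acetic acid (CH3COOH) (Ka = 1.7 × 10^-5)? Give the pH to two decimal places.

pH = 4.39

CH3COOH ⇌ CH3COO- + H+
From the ICE table, Ka = [H+]²/(0.00014 − [H+]) = 1.7 × 10^-5.
[H+] is not negligible relative to C₀; solve [H+]² + 1.7e-05·[H+] − 2.38e-09 = 0.
[H+] = (−Ka + √(Ka² + 4·Ka·C₀))/2 = 4.10 × 10^-5 M
pH = −log(4.10 × 10^-5) = 4.39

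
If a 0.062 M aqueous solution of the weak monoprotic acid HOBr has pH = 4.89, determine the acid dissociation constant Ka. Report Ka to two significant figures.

Ka = 2.7 × 10^-9

[H+] = 10^(-4.89) = 1.29 × 10^-5 M
At equilibrium [HA] = 0.062 − 1.29 × 10^-5 = 6.20 × 10^-2 M
Ka = [H+][A-]/[HA] = (1.29 × 10^-5)² / 6.20 × 10^-2 = 2.7 × 10^-9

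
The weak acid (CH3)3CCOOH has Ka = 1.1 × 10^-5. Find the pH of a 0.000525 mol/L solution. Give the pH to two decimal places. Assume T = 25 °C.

(CH3)3CCOOH ⇌ (CH3)3CCOO- + H+
Ka = [H+]²/(0.000525 − [H+]) = 1.1 × 10^-5
Here C₀/Ka ≈ 47.7, so the small-[H+] approximation fails. Use the quadratic:
[H+] = (−Ka + √(Ka² + 4·Ka·C₀))/2 = 7.07 × 10^-5 M
pH = −log[H+] = −log(7.07 × 10^-5) = 4.15

pH = 4.15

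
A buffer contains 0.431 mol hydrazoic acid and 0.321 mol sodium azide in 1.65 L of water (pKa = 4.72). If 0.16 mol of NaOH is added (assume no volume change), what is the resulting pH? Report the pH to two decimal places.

pH = 4.97

After neutralization: n(HN3) = 0.271 mol, n(N3-) = 0.481 mol.
pH = pKa + log([A⁻]/[HA]) = 4.72 + log(0.481/0.271) = 4.72 +0.249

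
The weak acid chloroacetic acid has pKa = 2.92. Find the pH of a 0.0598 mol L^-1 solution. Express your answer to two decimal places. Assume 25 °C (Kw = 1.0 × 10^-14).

ClCH2COOH ⇌ ClCH2COO- + H+
Ka = 10^(−2.92) = 1.20 × 10^-3
Let x = [H+] at equilibrium. Ka = x²/(0.0598 − x).
x is not negligible relative to C₀; solve x² + 0.0012·x − 7.18e-05 = 0.
x = [−0.0012 + √(0.0012² + 0.000287)]/2 = 7.89 × 10^-3 M
pH = −log(7.89 × 10^-3) = 2.10

pH = 2.10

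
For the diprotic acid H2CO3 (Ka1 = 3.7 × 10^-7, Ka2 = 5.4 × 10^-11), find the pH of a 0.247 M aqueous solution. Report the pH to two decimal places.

Since Ka1 ≫ Ka2, the first ionization dominates [H+].
Ka1 = x²/(0.247 − x) = 3.7 × 10^-7
x ≈ √(3.7 × 10^-7 × 0.247) = 3.02 × 10^-4 M
pH = −log(3.02 × 10^-4) = 3.52

pH = 3.52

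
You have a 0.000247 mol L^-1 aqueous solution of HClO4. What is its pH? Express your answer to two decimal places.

HClO4 is a strong acid and dissociates completely, so [H+] = 0.000247 M.
pH = -log(0.000247) = 3.61

pH = 3.61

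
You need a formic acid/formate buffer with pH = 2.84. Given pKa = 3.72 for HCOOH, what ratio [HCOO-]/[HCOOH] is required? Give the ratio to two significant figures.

pH = pKa + log(r) ⇒ log(r) = 2.84 − 3.72 = -0.88
r = [HCOO-]/[HCOOH] = 10^(-0.88) = 0.132

ratio = 0.13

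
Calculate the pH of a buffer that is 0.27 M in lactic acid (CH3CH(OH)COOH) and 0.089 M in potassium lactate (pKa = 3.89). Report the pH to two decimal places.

pH = 3.41

Henderson–Hasselbalch: pH = pKa + log([CH3CH(OH)COO-]/[CH3CH(OH)COOH]) = 3.89 + log(0.089/0.27)
pH = 3.89 + (-0.482) = 3.41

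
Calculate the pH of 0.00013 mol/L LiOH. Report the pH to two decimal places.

LiOH is a strong base; [OH-] = 0.00013 M.
pOH = -log(0.00013) = 3.89
pH = 14.00 - 3.89 = 10.11

pH = 10.11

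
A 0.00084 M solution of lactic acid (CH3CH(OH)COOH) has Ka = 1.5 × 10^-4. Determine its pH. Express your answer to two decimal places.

pH = 3.54

CH3CH(OH)COOH ⇌ CH3CH(OH)COO- + H+
From the ICE table, Ka = [H+]²/(0.00084 − [H+]) = 1.5 × 10^-4.
Here C₀/Ka ≈ 5.6, so the small-[H+] approximation fails. Use the quadratic:
[H+] = [−0.00015 + √(0.00015² + 5.04e-07)]/2 = 2.88 × 10^-4 M
pH = −log[H+] = −log(2.88 × 10^-4) = 3.54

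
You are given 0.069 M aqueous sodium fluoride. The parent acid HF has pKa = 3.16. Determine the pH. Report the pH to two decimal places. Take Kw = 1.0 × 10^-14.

pH = 8.00

F- is the conjugate base of the weak acid HF.
Ka = 10^(−3.16) = 6.92 × 10^-4
Kb = Kw/Ka = 1.0×10^-14 / 6.92 × 10^-4 = 1.45 × 10^-11
From the ICE table, Kb = [OH-]²/(0.069 − [OH-]) = 1.45 × 10^-11.
Assume [OH-] ≪ 0.069: [OH-] ≈ √(1.45 × 10^-11 × 0.069) = 1.00 × 10^-6 M
([OH-]/C₀ = 0.0014% < 5%, so the approximation holds.)
pOH = −log(1.00 × 10^-6) = 6.00; pH = 14.00 − 6.00 = 8.00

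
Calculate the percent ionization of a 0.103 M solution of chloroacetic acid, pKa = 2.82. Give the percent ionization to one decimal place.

ClCH2COOH ⇌ ClCH2COO- + H+; let x = [H+] at equilibrium.
Ka = 10^(−2.82) = 1.51 × 10^-3
Ka = x²/(C₀ − x); solving the quadratic gives x = 1.17 × 10^-2 M.
Fraction ionized = 1.17 × 10^-2 / 0.103 = 0.1136 → 11.4%

11.4%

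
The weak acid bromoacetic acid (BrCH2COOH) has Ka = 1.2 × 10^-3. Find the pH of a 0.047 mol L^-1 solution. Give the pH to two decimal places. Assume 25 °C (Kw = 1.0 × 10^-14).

BrCH2COOH ⇌ BrCH2COO- + H+
From the ICE table, Ka = x²/(0.047 − x) = 1.2 × 10^-3.
Here C₀/Ka ≈ 39.2, so the small-x approximation fails. Use the quadratic:
x = (−Ka + √(Ka² + 4·Ka·C₀))/2 = 6.93 × 10^-3 M
pH = −log(6.93 × 10^-3) = 2.16

pH = 2.16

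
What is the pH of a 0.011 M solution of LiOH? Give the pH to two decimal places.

pH = 12.04

LiOH is a strong base; [OH-] = 0.011 M.
pOH = -log(0.011) = 1.96
pH = 14.00 - 1.96 = 12.04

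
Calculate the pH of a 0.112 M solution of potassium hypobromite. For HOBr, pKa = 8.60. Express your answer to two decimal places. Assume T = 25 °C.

OBr- is the conjugate base of the weak acid HOBr.
Ka = 10^(−8.60) = 2.51 × 10^-9
Kb = Kw/Ka = 1.0×10^-14 / 2.51 × 10^-9 = 3.98 × 10^-6
Let x = [OH-] at equilibrium. Kb = x²/(0.112 − x).
Neglecting x in the denominator: x = √(3.98 × 10^-6 × 0.112) = 6.68 × 10^-4 M
(x/C₀ = 0.6% < 5%, so the approximation holds.)
pOH = −log(6.68 × 10^-4) = 3.18; pH = 14.00 − 3.18 = 10.82

pH = 10.82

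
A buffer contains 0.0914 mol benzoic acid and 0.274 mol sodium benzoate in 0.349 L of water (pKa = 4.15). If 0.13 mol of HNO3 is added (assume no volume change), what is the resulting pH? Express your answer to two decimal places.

pH = 3.96

Added H+ converts C6H5COO- to C6H5COOH: C6H5COOH → 0.221 mol, C6H5COO- → 0.144 mol.
Henderson–Hasselbalch with mole ratio 0.144/0.221: pH = 4.15 + (-0.186)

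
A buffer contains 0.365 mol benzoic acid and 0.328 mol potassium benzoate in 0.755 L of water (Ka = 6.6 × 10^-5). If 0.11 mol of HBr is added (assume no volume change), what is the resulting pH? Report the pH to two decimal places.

pH = 3.84

After neutralization: n(C6H5COOH) = 0.475 mol, n(C6H5COO-) = 0.218 mol.
pKa = −log(6.6 × 10^-5) = 4.180
Henderson–Hasselbalch with mole ratio 0.218/0.475: pH = 4.180 + (-0.338)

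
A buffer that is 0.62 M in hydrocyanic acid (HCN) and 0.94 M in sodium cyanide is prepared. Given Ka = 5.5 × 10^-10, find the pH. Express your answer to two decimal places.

pKa = −log(5.5 × 10^-10) = 9.260
Using pH = pKa + log([base]/[acid]) with [base]/[acid] = 0.94/0.62:
pH = 9.260 + (+0.181) = 9.44

pH = 9.44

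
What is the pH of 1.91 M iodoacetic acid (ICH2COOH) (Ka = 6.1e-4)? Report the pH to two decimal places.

ICH2COOH ⇌ ICH2COO- + H+
Ka = [H+]²/(1.91 − [H+]) = 6.1 × 10^-4
Neglecting [H+] in the denominator: [H+] = √(6.1 × 10^-4 × 1.91) = 3.41 × 10^-2 M
Check: 1.8% ionized — well under 5%, approximation valid.
pH = −log[H+] = −log(3.41 × 10^-2) = 1.47

pH = 1.47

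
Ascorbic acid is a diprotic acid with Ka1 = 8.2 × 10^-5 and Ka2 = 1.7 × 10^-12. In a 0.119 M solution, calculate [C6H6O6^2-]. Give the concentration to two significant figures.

First ionization gives [H+] ≈ [HC6H6O6-] = 3.12 × 10^-3 M.
Second step: Ka2 = [H+][C6H6O6^2-]/[HC6H6O6-] ≈ [C6H6O6^2-] (since [H+] ≈ [HC6H6O6-]).
So [C6H6O6^2-] ≈ Ka2.

1.7 × 10^-12 M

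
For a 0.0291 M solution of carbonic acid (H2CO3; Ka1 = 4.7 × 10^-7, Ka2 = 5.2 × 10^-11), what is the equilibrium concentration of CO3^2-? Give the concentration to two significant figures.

First ionization gives [H+] ≈ [HCO3-] = 1.17 × 10^-4 M.
Second step: Ka2 = [H+][CO3^2-]/[HCO3-] ≈ [CO3^2-] (since [H+] ≈ [HCO3-]).
So [CO3^2-] ≈ Ka2.

5.2 × 10^-11 M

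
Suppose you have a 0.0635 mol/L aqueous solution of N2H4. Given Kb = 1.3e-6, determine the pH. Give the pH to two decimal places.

pH = 10.46

N2H4 + H2O ⇌ N2H5+ + OH-
From the ICE table, Kb = [OH-]²/(0.0635 − [OH-]) = 1.3 × 10^-6.
Assume [OH-] ≪ 0.0635: [OH-] ≈ √(1.3 × 10^-6 × 0.0635) = 2.87 × 10^-4 M
([OH-]/C₀ = 0.45% < 5%, so the approximation holds.)
pOH = −log(2.87 × 10^-4) = 3.54; pH = 14.00 − 3.54 = 10.46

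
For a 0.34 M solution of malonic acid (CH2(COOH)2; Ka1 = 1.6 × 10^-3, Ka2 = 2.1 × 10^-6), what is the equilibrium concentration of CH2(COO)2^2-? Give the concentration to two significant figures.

2.1 × 10^-6 M

First ionization gives [H+] ≈ [CH2(COOH)COO-] = 2.25 × 10^-2 M.
Second step: Ka2 = [H+][CH2(COO)2^2-]/[CH2(COOH)COO-] ≈ [CH2(COO)2^2-] (since [H+] ≈ [CH2(COOH)COO-]).
So [CH2(COO)2^2-] ≈ Ka2.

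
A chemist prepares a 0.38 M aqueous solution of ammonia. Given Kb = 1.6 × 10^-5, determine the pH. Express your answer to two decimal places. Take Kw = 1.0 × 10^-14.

NH3 + H2O ⇌ NH4+ + OH-
Let x = [OH-] at equilibrium. Kb = x²/(0.38 − x).
Neglecting x in the denominator: x = √(1.6 × 10^-5 × 0.38) = 2.47 × 10^-3 M
pOH = 2.61, so pH = 14.00 − pOH = 11.39

pH = 11.39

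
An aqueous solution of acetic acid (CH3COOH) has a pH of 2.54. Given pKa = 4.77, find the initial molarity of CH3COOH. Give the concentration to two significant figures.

C₀ = 4.9 × 10^-1 M

[H+] = 10^(-2.54) = 2.88 × 10^-3 M = x
Ka = 10^(−4.77) = 1.70 × 10^-5
Ka = x²/(C₀ − x) ⇒ C₀ = x + x²/Ka
C₀ = 2.88 × 10^-3 + (2.88 × 10^-3)²/(1.70 × 10^-5) = 4.91 × 10^-1 M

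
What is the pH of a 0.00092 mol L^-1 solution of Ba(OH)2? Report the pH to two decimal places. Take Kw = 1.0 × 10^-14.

Ba(OH)2 is a strong base (each formula unit releases 2 OH-); [OH-] = 0.00184 M.
pOH = -log(0.00184) = 2.74
pH = 14.00 - 2.74 = 11.26

pH = 11.26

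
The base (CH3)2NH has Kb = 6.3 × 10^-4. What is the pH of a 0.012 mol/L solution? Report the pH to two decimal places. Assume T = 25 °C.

pH = 11.39

(CH3)2NH + H2O ⇌ (CH3)2NH2+ + OH-
From the ICE table, Kb = [OH-]²/(0.012 − [OH-]) = 6.3 × 10^-4.
The 5% rule fails; solving [OH-]² + Kb·[OH-] − Kb·C₀ = 0 exactly:
[OH-] = [−0.00063 + √(0.00063² + 3.02e-05)]/2 = 2.45 × 10^-3 M
pOH = 2.61, so pH = 14.00 − pOH = 11.39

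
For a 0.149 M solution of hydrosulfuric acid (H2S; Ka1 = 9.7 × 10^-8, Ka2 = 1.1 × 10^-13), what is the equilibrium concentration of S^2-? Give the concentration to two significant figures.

First ionization gives [H+] ≈ [HS-] = 1.20 × 10^-4 M.
Second step: Ka2 = [H+][S^2-]/[HS-] ≈ [S^2-] (since [H+] ≈ [HS-]).
So [S^2-] ≈ Ka2.

1.1 × 10^-13 M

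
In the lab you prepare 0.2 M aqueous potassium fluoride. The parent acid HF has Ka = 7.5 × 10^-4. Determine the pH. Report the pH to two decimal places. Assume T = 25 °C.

F- is the conjugate base of the weak acid HF.
Kb = Kw/Ka = 1.0×10^-14 / 7.5 × 10^-4 = 1.33 × 10^-11
From the ICE table, Kb = x²/(0.2 − x) = 1.33 × 10^-11.
Since Kb ≪ C₀, x ≈ √(Kb·C₀) = 1.63 × 10^-6 M.
pOH = 5.79, so pH = 14.00 − pOH = 8.21

pH = 8.21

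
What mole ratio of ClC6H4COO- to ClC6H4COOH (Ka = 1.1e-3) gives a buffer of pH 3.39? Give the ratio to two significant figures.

pKa = -log(1.1 × 10^-3) = 2.959
pH = pKa + log(r) ⇒ log(r) = 3.39 − 2.959 = +0.431
r = [ClC6H4COO-]/[ClC6H4COOH] = 10^(+0.431) = 2.7

ratio = 2.7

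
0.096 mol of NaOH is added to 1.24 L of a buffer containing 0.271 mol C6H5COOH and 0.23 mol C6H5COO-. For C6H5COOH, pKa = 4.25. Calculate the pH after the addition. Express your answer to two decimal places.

pH = 4.52

After neutralization: n(C6H5COOH) = 0.175 mol, n(C6H5COO-) = 0.326 mol.
pH = pKa + log([A⁻]/[HA]) = 4.25 + log(0.326/0.175) = 4.25 +0.270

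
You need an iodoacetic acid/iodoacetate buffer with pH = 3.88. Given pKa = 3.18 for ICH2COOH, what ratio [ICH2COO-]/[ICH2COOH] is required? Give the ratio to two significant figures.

pH = pKa + log(r) ⇒ log(r) = 3.88 − 3.18 = +0.70
r = [ICH2COO-]/[ICH2COOH] = 10^(+0.70) = 5.01

ratio = 5.0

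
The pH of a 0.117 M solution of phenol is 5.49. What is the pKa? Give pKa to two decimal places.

[H+] = 10^(-5.49) = 3.24 × 10^-6 M
At equilibrium [HA] = 0.117 − 3.24 × 10^-6 = 1.17 × 10^-1 M
Ka = [H+][A-]/[HA] = (3.24 × 10^-6)² / 1.17 × 10^-1 = 8.97 × 10^-11
pKa = -log(8.97 × 10^-11) = 10.05

pKa = 10.05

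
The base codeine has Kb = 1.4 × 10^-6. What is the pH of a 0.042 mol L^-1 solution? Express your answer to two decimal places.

C18H21NO3 + H2O ⇌ C18H22NO3+ + OH-
From the ICE table, Kb = [OH-]²/(0.042 − [OH-]) = 1.4 × 10^-6.
Neglecting [OH-] in the denominator: [OH-] = √(1.4 × 10^-6 × 0.042) = 2.42 × 10^-4 M
Check: 0.58% ionized — well under 5%, approximation valid.
pOH = 3.62, so pH = 14.00 − pOH = 10.38

pH = 10.38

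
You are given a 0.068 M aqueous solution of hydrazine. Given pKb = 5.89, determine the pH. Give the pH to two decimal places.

pH = 10.47

N2H4 + H2O ⇌ N2H5+ + OH-
Kb = 10^(−5.89) = 1.29 × 10^-6
Kb = x²/(0.068 − x) = 1.29 × 10^-6
Assume x ≪ 0.068: x ≈ √(1.29 × 10^-6 × 0.068) = 2.96 × 10^-4 M
(x/C₀ = 0.44% < 5%, so the approximation holds.)
pOH = −log(2.96 × 10^-4) = 3.53; pH = 14.00 − 3.53 = 10.47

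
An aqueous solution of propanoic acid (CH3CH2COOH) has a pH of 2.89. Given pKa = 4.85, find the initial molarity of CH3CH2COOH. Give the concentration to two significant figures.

[H+] = 10^(-2.89) = 1.29 × 10^-3 M = x
Ka = 10^(−4.85) = 1.41 × 10^-5
Ka = x²/(C₀ − x) ⇒ C₀ = x + x²/Ka
C₀ = 1.29 × 10^-3 + (1.29 × 10^-3)²/(1.41 × 10^-5) = 1.19 × 10^-1 M

C₀ = 1.2 × 10^-1 M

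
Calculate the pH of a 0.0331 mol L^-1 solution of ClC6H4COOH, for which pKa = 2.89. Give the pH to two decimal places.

pH = 2.23

ClC6H4COOH ⇌ ClC6H4COO- + H+
Ka = 10^(−2.89) = 1.29 × 10^-3
Ka = x²/(0.0331 − x) = 1.29 × 10^-3
Here C₀/Ka ≈ 25.7, so the small-x approximation fails. Use the quadratic:
x = (−Ka + √(Ka² + 4·Ka·C₀))/2 = 5.92 × 10^-3 M
pH = −log(5.92 × 10^-3) = 2.23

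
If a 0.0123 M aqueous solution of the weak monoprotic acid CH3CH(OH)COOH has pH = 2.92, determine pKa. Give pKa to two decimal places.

[H+] = 10^(-2.92) = 1.20 × 10^-3 M
At equilibrium [HA] = 0.0123 − 1.20 × 10^-3 = 1.11 × 10^-2 M
Ka = [H+][A-]/[HA] = (1.20 × 10^-3)² / 1.11 × 10^-2 = 1.30 × 10^-4
pKa = -log(1.30 × 10^-4) = 3.89

pKa = 3.89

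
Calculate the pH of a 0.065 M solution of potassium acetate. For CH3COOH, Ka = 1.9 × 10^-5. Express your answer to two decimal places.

pH = 8.77

CH3COO- is the conjugate base of the weak acid CH3COOH.
Kb = Kw/Ka = 1.0×10^-14 / 1.9 × 10^-5 = 5.26 × 10^-10
From the ICE table, Kb = x²/(0.065 − x) = 5.26 × 10^-10.
Assume x ≪ 0.065: x ≈ √(5.26 × 10^-10 × 0.065) = 5.85 × 10^-6 M
Check: 0.009% ionized — well under 5%, approximation valid.
pOH = 5.23, so pH = 14.00 − pOH = 8.77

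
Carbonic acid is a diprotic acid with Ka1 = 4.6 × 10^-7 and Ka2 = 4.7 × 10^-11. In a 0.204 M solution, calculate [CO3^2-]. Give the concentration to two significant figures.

4.7 × 10^-11 M

First ionization gives [H+] ≈ [HCO3-] = 3.06 × 10^-4 M.
Second step: Ka2 = [H+][CO3^2-]/[HCO3-] ≈ [CO3^2-] (since [H+] ≈ [HCO3-]).
So [CO3^2-] ≈ Ka2.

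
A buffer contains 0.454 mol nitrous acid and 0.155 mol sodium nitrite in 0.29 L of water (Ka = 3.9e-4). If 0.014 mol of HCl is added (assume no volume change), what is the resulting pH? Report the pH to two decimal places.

pH = 2.89

Added H+ converts NO2- to HNO2: HNO2 → 0.468 mol, NO2- → 0.141 mol.
pKa = −log(3.9 × 10^-4) = 3.409
pH = pKa + log([A⁻]/[HA]) = 3.409 + log(0.141/0.468) = 3.409 -0.521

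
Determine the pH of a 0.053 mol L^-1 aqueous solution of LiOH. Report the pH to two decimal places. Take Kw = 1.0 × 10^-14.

LiOH is a strong base; [OH-] = 0.053 M.
pOH = -log(0.053) = 1.28
pH = 14.00 - 1.28 = 12.72

pH = 12.72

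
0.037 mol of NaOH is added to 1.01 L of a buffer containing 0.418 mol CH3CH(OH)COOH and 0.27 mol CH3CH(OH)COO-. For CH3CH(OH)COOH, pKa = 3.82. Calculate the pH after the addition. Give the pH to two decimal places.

OH- converts CH3CH(OH)COOH to CH3CH(OH)COO-: CH3CH(OH)COOH → 0.381 mol, CH3CH(OH)COO- → 0.307 mol.
pH = pKa + log([A⁻]/[HA]) = 3.82 + log(0.307/0.381) = 3.82 -0.094

pH = 3.73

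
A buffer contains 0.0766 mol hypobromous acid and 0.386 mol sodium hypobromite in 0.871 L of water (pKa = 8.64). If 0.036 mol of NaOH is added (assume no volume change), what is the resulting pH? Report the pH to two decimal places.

OH- converts HOBr to OBr-: HOBr → 0.0406 mol, OBr- → 0.422 mol.
Henderson–Hasselbalch with mole ratio 0.422/0.0406: pH = 8.64 + (+1.017)

pH = 9.66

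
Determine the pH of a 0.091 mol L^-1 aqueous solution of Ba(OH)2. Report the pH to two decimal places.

Ba(OH)2 is a strong base (each formula unit releases 2 OH-); [OH-] = 0.182 M.
pOH = -log(0.182) = 0.74
pH = 14.00 - 0.74 = 13.26

pH = 13.26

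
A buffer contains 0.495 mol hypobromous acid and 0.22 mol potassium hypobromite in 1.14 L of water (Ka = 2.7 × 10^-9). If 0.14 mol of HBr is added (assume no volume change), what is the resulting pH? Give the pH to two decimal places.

pH = 7.67

After neutralization: n(HOBr) = 0.635 mol, n(OBr-) = 0.08 mol.
pKa = −log(2.7 × 10^-9) = 8.569
pH = pKa + log(n_OBr-/n_HOBr) = 8.569 + log(0.08/0.635) = 8.569 + (-0.900)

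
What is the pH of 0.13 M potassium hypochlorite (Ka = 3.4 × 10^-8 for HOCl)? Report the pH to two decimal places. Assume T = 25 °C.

OCl- is the conjugate base of the weak acid HOCl.
Kb = Kw/Ka = 1.0×10^-14 / 3.4 × 10^-8 = 2.94 × 10^-7
Let x = [OH-] at equilibrium. Kb = x²/(0.13 − x).
Since Kb ≪ C₀, x ≈ √(Kb·C₀) = 1.95 × 10^-4 M.
Check: 0.15% ionized — well under 5%, approximation valid.
pOH = −log(1.95 × 10^-4) = 3.71; pH = 14.00 − 3.71 = 10.29

pH = 10.29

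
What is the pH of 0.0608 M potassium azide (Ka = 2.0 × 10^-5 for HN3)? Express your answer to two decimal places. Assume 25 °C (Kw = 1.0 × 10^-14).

N3- is the conjugate base of the weak acid HN3.
Kb = Kw/Ka = 1.0×10^-14 / 2.0 × 10^-5 = 5.00 × 10^-10
Kb = x²/(0.0608 − x) = 5.00 × 10^-10
Neglecting x in the denominator: x = √(5.00 × 10^-10 × 0.0608) = 5.51 × 10^-6 M
(x/C₀ = 0.0091% < 5%, so the approximation holds.)
pOH = −log(5.51 × 10^-6) = 5.26; pH = 14.00 − 5.26 = 8.74

pH = 8.74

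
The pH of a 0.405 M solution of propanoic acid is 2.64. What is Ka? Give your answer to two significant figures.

Ka = 1.3 × 10^-5

[H+] = 10^(-2.64) = 2.29 × 10^-3 M
At equilibrium [HA] = 0.405 − 2.29 × 10^-3 = 4.03 × 10^-1 M
Ka = [H+][A-]/[HA] = (2.29 × 10^-3)² / 4.03 × 10^-1 = 1.3 × 10^-5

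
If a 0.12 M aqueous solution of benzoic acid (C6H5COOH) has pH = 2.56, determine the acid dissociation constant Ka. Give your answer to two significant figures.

[H+] = 10^(-2.56) = 2.75 × 10^-3 M
At equilibrium [HA] = 0.12 − 2.75 × 10^-3 = 1.17 × 10^-1 M
Ka = [H+][A-]/[HA] = (2.75 × 10^-3)² / 1.17 × 10^-1 = 6.5 × 10^-5

Ka = 6.5 × 10^-5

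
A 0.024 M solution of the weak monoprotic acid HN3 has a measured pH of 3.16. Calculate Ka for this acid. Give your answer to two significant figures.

[H+] = 10^(-3.16) = 6.92 × 10^-4 M
At equilibrium [HA] = 0.024 − 6.92 × 10^-4 = 2.33 × 10^-2 M
Ka = [H+][A-]/[HA] = (6.92 × 10^-4)² / 2.33 × 10^-2 = 2.1 × 10^-5

Ka = 2.1 × 10^-5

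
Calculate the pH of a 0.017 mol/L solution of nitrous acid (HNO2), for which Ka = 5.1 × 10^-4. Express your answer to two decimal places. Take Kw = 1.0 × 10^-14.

HNO2 ⇌ NO2- + H+
From the ICE table, Ka = x²/(0.017 − x) = 5.1 × 10^-4.
The 5% rule fails; solving x² + Ka·x − Ka·C₀ = 0 exactly:
x = [−0.00051 + √(0.00051² + 3.47e-05)]/2 = 2.70 × 10^-3 M
pH = −log(2.70 × 10^-3) = 2.57

pH = 2.57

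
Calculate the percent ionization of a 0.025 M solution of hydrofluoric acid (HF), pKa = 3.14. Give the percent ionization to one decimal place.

HF ⇌ F- + H+; let x = [H+] at equilibrium.
Ka = 10^(−3.14) = 7.24 × 10^-4
Solve x² + 0.000724x − 1.81e-05 = 0 → x = 3.91 × 10^-3 M
% ionization = x/C₀ × 100% = 3.91 × 10^-3/0.025 × 100% = 15.6%

15.6%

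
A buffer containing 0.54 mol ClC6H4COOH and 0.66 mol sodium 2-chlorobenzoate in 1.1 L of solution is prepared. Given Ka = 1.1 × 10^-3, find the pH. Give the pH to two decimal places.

pH = 3.05

pKa = −log(1.1 × 10^-3) = 2.959
Henderson–Hasselbalch: pH = pKa + log([ClC6H4COO-]/[ClC6H4COOH]) = 2.959 + log(0.66/0.54)
pH = 2.959 + (+0.087) = 3.05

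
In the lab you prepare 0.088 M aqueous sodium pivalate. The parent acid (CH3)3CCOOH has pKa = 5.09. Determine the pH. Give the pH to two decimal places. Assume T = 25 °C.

pH = 9.02

(CH3)3CCOO- is the conjugate base of the weak acid (CH3)3CCOOH.
Ka = 10^(−5.09) = 8.13 × 10^-6
Kb = Kw/Ka = 1.0×10^-14 / 8.13 × 10^-6 = 1.23 × 10^-9
Kb = [OH-]²/(0.088 − [OH-]) = 1.23 × 10^-9
Assume [OH-] ≪ 0.088: [OH-] ≈ √(1.23 × 10^-9 × 0.088) = 1.04 × 10^-5 M
pOH = −log(1.04 × 10^-5) = 4.98; pH = 14.00 − 4.98 = 9.02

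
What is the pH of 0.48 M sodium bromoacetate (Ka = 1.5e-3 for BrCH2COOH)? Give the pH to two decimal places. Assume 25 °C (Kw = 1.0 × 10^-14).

pH = 8.25

BrCH2COO- is the conjugate base of the weak acid BrCH2COOH.
Kb = Kw/Ka = 1.0×10^-14 / 1.5 × 10^-3 = 6.67 × 10^-12
From the ICE table, Kb = [OH-]²/(0.48 − [OH-]) = 6.67 × 10^-12.
Since Kb ≪ C₀, [OH-] ≈ √(Kb·C₀) = 1.79 × 10^-6 M.
([OH-]/C₀ = 0.00037% < 5%, so the approximation holds.)
pOH = 5.75, so pH = 14.00 − pOH = 8.25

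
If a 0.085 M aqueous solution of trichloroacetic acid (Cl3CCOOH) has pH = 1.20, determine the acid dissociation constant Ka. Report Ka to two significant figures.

[H+] = 10^(-1.20) = 6.31 × 10^-2 M
At equilibrium [HA] = 0.085 − 6.31 × 10^-2 = 2.19 × 10^-2 M
Ka = [H+][A-]/[HA] = (6.31 × 10^-2)² / 2.19 × 10^-2 = 1.8 × 10^-1

Ka = 1.8 × 10^-1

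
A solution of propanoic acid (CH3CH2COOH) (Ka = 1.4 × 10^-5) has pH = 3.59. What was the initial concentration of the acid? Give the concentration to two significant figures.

[H+] = 10^(-3.59) = 2.57 × 10^-4 M = x
Ka = x²/(C₀ − x) ⇒ C₀ = x + x²/Ka
C₀ = 2.57 × 10^-4 + (2.57 × 10^-4)²/(1.4 × 10^-5) = 4.97 × 10^-3 M

C₀ = 5.0 × 10^-3 M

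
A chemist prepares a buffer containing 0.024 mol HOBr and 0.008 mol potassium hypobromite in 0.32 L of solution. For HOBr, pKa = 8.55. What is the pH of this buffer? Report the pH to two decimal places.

pH = 8.07

Henderson–Hasselbalch: pH = pKa + log([OBr-]/[HOBr]) = 8.55 + log(0.008/0.024)
pH = 8.55 + (-0.477) = 8.07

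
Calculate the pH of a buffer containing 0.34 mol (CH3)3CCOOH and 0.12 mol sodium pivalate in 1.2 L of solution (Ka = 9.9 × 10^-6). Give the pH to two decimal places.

pKa = −log(9.9 × 10^-6) = 5.004
pH = pKa + log([A⁻]/[HA]) = 5.004 + log(0.12/0.34)
pH = 5.004 + (-0.452) = 4.55

pH = 4.55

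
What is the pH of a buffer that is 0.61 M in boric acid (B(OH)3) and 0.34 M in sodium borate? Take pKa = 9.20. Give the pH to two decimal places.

pH = 8.95

pH = pKa + log([A⁻]/[HA]) = 9.20 + log(0.34/0.61)
pH = 9.20 + (-0.254) = 8.95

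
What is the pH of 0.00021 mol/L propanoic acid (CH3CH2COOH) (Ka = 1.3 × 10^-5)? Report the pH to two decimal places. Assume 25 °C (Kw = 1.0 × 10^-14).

CH3CH2COOH ⇌ CH3CH2COO- + H+
From the ICE table, Ka = [H+]²/(0.00021 − [H+]) = 1.3 × 10^-5.
[H+] is not negligible relative to C₀; solve [H+]² + 1.3e-05·[H+] − 2.73e-09 = 0.
[H+] = (−Ka + √(Ka² + 4·Ka·C₀))/2 = 4.62 × 10^-5 M
pH = −log[H+] = −log(4.62 × 10^-5) = 4.34

pH = 4.34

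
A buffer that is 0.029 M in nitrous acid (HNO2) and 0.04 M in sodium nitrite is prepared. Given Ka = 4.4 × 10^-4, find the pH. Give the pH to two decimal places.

pH = 3.50

pKa = −log(4.4 × 10^-4) = 3.357
Using pH = pKa + log([base]/[acid]) with [base]/[acid] = 0.04/0.029:
pH = 3.357 + (+0.140) = 3.50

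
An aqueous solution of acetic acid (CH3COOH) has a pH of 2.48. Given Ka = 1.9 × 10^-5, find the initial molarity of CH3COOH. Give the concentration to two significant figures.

[H+] = 10^(-2.48) = 3.31 × 10^-3 M = x
Ka = x²/(C₀ − x) ⇒ C₀ = x + x²/Ka
C₀ = 3.31 × 10^-3 + (3.31 × 10^-3)²/(1.9 × 10^-5) = 5.80 × 10^-1 M

C₀ = 5.8 × 10^-1 M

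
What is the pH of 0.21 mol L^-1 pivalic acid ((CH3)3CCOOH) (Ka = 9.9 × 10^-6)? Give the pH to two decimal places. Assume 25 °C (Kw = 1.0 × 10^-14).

(CH3)3CCOOH ⇌ (CH3)3CCOO- + H+
Ka = [H+]²/(0.21 − [H+]) = 9.9 × 10^-6
Neglecting [H+] in the denominator: [H+] = √(9.9 × 10^-6 × 0.21) = 1.44 × 10^-3 M
pH = −log(1.44 × 10^-3) = 2.84

pH = 2.84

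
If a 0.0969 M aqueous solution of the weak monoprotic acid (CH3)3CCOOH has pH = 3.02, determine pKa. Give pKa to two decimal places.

[H+] = 10^(-3.02) = 9.55 × 10^-4 M
At equilibrium [HA] = 0.0969 − 9.55 × 10^-4 = 9.59 × 10^-2 M
Ka = [H+][A-]/[HA] = (9.55 × 10^-4)² / 9.59 × 10^-2 = 9.51 × 10^-6
pKa = -log(9.51 × 10^-6) = 5.02

pKa = 5.02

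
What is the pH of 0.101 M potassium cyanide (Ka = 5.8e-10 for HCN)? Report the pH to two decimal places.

CN- is the conjugate base of the weak acid HCN.
Kb = Kw/Ka = 1.0×10^-14 / 5.8 × 10^-10 = 1.72 × 10^-5
From the ICE table, Kb = [OH-]²/(0.101 − [OH-]) = 1.72 × 10^-5.
Since Kb ≪ C₀, [OH-] ≈ √(Kb·C₀) = 1.32 × 10^-3 M.
Check: 1.3% ionized — well under 5%, approximation valid.
pOH = −log(1.32 × 10^-3) = 2.88; pH = 14.00 − 2.88 = 11.12

pH = 11.12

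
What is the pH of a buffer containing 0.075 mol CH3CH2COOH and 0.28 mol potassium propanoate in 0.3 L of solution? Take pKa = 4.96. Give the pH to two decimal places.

Henderson–Hasselbalch: pH = pKa + log([CH3CH2COO-]/[CH3CH2COOH]) = 4.96 + log(0.28/0.075)
pH = 4.96 + (+0.572) = 5.53

pH = 5.53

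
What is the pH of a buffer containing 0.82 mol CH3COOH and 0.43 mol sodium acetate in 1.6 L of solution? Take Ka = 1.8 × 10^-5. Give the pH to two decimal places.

pKa = −log(1.8 × 10^-5) = 4.745
pH = pKa + log([A⁻]/[HA]) = 4.745 + log(0.43/0.82)
pH = 4.745 + (-0.280) = 4.46

pH = 4.46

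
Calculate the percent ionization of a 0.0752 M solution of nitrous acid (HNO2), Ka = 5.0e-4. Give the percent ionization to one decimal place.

HNO2 ⇌ NO2- + H+; let x = [H+] at equilibrium.
Ka = x²/(C₀ − x); solving the quadratic gives x = 5.89 × 10^-3 M.
Fraction ionized = 5.89 × 10^-3 / 0.0752 = 0.0783 → 7.8%

7.8%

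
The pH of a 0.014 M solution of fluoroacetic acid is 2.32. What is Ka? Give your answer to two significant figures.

Ka = 2.5 × 10^-3

[H+] = 10^(-2.32) = 4.79 × 10^-3 M
At equilibrium [HA] = 0.014 − 4.79 × 10^-3 = 9.21 × 10^-3 M
Ka = [H+][A-]/[HA] = (4.79 × 10^-3)² / 9.21 × 10^-3 = 2.5 × 10^-3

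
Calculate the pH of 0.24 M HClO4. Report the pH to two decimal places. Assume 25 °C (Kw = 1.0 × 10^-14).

HClO4 is a strong acid and dissociates completely, so [H+] = 0.24 M.
pH = -log(0.24) = 0.62

pH = 0.62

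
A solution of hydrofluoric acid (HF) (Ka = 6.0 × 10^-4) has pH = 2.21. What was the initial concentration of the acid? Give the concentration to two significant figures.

[H+] = 10^(-2.21) = 6.17 × 10^-3 M = x
Ka = x²/(C₀ − x) ⇒ C₀ = x + x²/Ka
C₀ = 6.17 × 10^-3 + (6.17 × 10^-3)²/(6.0 × 10^-4) = 6.96 × 10^-2 M

C₀ = 7.0 × 10^-2 M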